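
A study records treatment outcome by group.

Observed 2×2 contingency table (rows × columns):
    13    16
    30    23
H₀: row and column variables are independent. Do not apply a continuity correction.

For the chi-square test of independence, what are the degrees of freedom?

degrees of freedom = 1

df = (r−1)(c−1) = (2−1)·(2−1) = 1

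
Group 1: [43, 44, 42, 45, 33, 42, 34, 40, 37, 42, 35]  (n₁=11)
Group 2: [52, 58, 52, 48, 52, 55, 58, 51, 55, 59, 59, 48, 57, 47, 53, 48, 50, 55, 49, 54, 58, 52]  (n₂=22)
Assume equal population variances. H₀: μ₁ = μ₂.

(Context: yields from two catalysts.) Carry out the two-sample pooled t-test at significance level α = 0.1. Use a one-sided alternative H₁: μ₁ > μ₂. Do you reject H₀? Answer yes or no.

reject H₀: no

x̄₁=39.727, s₁=4.245, n₁=11
x̄₂=53.182, s₂=3.899, n₂=22
s_p² = [10·4.245² + 21·3.899²]/31 = 16.1114
SE = √(s_p²·(1/11+1/22)) = 1.4822
t = (39.727−53.182)/1.4822 = -9.0772
df = 31
p-value (one-sided, H₁ greater) = 1.00000
At α=0.1: p ≥ α → fail to reject H₀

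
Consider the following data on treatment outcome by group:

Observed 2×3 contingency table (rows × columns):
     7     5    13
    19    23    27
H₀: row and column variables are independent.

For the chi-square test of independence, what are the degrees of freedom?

df = (r−1)(c−1) = (2−1)·(3−1) = 2

degrees of freedom = 2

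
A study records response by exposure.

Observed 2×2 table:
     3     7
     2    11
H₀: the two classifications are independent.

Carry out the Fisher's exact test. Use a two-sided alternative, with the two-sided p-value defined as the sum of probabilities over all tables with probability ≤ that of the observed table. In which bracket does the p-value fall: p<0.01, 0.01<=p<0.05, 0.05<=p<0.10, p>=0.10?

p-value bracket: p>=0.10

Margins: r₁=10, r₂=13, c₁=5, c₂=18, n=23
p_obs = C(10,3)·C(13,2)/C(23,5); sum pmf over tables with pmf ≤ p_obs
p-value (two-sided) = 0.61752
→ bracket: p>=0.10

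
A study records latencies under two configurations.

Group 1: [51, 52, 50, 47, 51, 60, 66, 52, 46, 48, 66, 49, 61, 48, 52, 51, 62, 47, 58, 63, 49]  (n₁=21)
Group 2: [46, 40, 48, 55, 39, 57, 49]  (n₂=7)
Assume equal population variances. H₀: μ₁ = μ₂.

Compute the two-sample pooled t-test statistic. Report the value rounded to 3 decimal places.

test statistic = 2.082

x̄₁=53.762, s₁=6.602, n₁=21
x̄₂=47.714, s₂=6.824, n₂=7
s_p² = [20·6.602² + 6·6.824²]/26 = 44.2784
SE = √(s_p²·(1/21+1/7)) = 2.9041
t = (53.762−47.714)/2.9041 = 2.0824
df = 26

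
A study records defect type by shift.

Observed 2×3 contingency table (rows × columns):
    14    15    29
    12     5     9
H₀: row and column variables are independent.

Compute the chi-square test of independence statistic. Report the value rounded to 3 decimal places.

test statistic = 4.082

Row totals [58, 26], col totals [26, 20, 38], n=84
χ² = (14−17.95)²/17.95 + (15−13.81)²/13.81 + (29−26.24)²/26.24 + (12−8.05)²/8.05 + (5−6.19)²/6.19 + (9−11.76)²/11.76 = 4.0821
df = 2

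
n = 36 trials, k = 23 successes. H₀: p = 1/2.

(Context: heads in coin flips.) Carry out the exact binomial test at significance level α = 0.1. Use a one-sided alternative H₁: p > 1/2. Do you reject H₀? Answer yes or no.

reject H₀: yes

Exact binomial: n=36, k=23, p₀=1/2=0.5000
P(X≥23) from Σ C(n,i)·p₀^i·(1−p₀)^(n−i)
p-value (one-sided, H₁ greater) = 0.06625
At α=0.1: p < α → reject H₀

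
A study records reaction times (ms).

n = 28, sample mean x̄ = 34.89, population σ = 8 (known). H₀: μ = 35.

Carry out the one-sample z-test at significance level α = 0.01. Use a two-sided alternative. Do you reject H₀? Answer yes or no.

reject H₀: no

SE = σ/√n = 8/√28 = 1.5119
z = (x̄−μ₀)/SE = (34.89−35)/1.5119 = -0.0728
p-value (two-sided) = 0.94200
At α=0.01: p ≥ α → fail to reject H₀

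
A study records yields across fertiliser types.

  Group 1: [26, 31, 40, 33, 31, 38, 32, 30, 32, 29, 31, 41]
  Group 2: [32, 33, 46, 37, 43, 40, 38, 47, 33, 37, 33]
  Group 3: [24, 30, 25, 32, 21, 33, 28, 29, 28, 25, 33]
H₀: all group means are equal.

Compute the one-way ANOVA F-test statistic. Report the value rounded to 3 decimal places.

test statistic = 13.031

Group means [32.83, 38.09, 28.00], grand mean 32.971
SSB = Σnᵢ(x̄ᵢ−x̄)² = 560.395; SSW = ΣΣ(x−x̄ᵢ)² = 666.576
MSB = 560.395/2 = 280.1974; MSW = 666.576/31 = 21.5024
F = MSB/MSW = 13.0310
df = (2, 31)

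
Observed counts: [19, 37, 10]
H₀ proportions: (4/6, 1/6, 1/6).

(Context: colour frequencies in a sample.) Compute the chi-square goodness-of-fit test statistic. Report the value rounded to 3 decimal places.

n = 66; E_i = n·p_i = [44.00, 11.00, 11.00]
χ² = (19−44.00)²/44.00 + (37−11.00)²/11.00 + (10−11.00)²/11.00 = 75.7500
df = 2

test statistic = 75.750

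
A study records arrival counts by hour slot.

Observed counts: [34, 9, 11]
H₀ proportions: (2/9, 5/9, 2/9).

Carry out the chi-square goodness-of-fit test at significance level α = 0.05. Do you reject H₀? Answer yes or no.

n = 54; E_i = n·p_i = [12.00, 30.00, 12.00]
χ² = (34−12.00)²/12.00 + (9−30.00)²/30.00 + (11−12.00)²/12.00 = 55.1167
df = 2
p-value (upper-tail) = 0.00000
At α=0.05: p < α → reject H₀

reject H₀: yes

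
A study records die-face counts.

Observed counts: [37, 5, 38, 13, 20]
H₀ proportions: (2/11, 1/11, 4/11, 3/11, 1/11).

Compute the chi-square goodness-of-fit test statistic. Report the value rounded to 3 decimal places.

test statistic = 35.630

n = 113; E_i = n·p_i = [20.55, 10.27, 41.09, 30.82, 10.27]
χ² = (37−20.55)²/20.55 + (5−10.27)²/10.27 + (38−41.09)²/41.09 + (13−30.82)²/30.82 + (20−10.27)²/10.27 = 35.6298
df = 4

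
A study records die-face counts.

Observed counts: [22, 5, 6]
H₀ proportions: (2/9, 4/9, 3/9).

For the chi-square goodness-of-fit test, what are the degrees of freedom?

df = k − 1 = 3 − 1 = 2

degrees of freedom = 2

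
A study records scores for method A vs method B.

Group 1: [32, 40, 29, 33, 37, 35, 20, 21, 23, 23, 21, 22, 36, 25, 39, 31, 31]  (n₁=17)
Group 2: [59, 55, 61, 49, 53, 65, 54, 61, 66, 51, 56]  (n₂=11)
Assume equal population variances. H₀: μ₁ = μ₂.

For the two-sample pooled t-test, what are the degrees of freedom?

degrees of freedom = 26

df = n₁ + n₂ − 2 = 17 + 11 − 2 = 26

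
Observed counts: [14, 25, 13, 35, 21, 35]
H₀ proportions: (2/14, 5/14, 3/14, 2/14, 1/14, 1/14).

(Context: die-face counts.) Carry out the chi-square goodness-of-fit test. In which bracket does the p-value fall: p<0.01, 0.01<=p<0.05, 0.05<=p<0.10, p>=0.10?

p-value bracket: p<0.01

n = 143; E_i = n·p_i = [20.43, 51.07, 30.64, 20.43, 10.21, 10.21]
χ² = (14−20.43)²/20.43 + (25−51.07)²/51.07 + (13−30.64)²/30.64 + (35−20.43)²/20.43 + (21−10.21)²/10.21 + (35−10.21)²/10.21 = 107.4172
df = 5
p-value (upper-tail) = 0.00000
→ bracket: p<0.01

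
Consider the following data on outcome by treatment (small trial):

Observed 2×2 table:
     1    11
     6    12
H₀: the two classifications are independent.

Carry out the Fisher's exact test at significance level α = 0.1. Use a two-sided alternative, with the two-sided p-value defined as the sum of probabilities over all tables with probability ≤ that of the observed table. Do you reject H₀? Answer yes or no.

reject H₀: no

Margins: r₁=12, r₂=18, c₁=7, c₂=23, n=30
p_obs = C(12,1)·C(18,6)/C(30,7); sum pmf over tables with pmf ≤ p_obs
p-value (two-sided) = 0.19314
At α=0.1: p ≥ α → fail to reject H₀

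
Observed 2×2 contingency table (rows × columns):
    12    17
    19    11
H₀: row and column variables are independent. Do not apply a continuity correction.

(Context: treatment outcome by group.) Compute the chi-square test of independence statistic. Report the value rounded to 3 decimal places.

test statistic = 2.850

Row totals [29, 30], col totals [31, 28], n=59
χ² = (12−15.24)²/15.24 + (17−13.76)²/13.76 + (19−15.76)²/15.76 + (11−14.24)²/14.24 = 2.8502
df = 1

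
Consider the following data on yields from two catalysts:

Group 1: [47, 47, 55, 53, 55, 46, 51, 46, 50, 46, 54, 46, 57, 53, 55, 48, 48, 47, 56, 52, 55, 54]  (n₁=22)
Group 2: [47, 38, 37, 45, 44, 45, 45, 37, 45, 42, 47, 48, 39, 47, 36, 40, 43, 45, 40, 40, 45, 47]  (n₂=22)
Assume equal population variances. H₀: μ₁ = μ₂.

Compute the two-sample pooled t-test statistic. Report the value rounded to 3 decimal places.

test statistic = 7.011

x̄₁=50.955, s₁=3.897, n₁=22
x̄₂=42.818, s₂=3.800, n₂=22
s_p² = [21·3.897² + 21·3.800²]/42 = 14.8149
SE = √(s_p²·(1/22+1/22)) = 1.1605
t = (50.955−42.818)/1.1605 = 7.0109
df = 42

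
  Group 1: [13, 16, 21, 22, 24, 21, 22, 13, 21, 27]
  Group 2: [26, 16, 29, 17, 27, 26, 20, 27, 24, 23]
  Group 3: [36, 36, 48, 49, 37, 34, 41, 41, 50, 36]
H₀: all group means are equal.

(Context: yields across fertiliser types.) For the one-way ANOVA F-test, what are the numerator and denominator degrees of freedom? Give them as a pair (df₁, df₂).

k = 3 groups, N = 30 total
df = (k−1, N−k) = (3−1, 30−3) = (2, 27)

degrees of freedom = [2, 27]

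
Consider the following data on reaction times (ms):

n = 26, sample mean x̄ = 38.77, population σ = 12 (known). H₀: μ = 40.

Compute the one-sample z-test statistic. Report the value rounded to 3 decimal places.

test statistic = -0.523

SE = σ/√n = 12/√26 = 2.3534
z = (x̄−μ₀)/SE = (38.77−40)/2.3534 = -0.5226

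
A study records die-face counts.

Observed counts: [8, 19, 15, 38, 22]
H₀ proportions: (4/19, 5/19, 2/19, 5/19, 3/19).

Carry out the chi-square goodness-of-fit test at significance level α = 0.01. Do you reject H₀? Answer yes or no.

n = 102; E_i = n·p_i = [21.47, 26.84, 10.74, 26.84, 16.11]
χ² = (8−21.47)²/21.47 + (19−26.84)²/26.84 + (15−10.74)²/10.74 + (38−26.84)²/26.84 + (22−16.11)²/16.11 = 19.2337
df = 4
p-value (upper-tail) = 0.00071
At α=0.01: p < α → reject H₀

reject H₀: yes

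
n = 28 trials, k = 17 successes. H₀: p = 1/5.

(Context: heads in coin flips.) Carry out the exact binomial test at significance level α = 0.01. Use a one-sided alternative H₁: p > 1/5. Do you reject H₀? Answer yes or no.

reject H₀: yes

Exact binomial: n=28, k=17, p₀=1/5=0.2000
P(X≥17) from Σ C(n,i)·p₀^i·(1−p₀)^(n−i)
p-value (one-sided, H₁ greater) = 0.00000
At α=0.01: p < α → reject H₀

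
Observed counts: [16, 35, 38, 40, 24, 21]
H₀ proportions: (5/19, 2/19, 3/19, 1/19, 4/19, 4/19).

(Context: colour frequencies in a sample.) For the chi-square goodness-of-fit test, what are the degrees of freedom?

degrees of freedom = 5

df = k − 1 = 6 − 1 = 5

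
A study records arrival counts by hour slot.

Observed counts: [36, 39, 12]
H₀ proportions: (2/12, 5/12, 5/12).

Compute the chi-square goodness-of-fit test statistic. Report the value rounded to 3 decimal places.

test statistic = 48.310

n = 87; E_i = n·p_i = [14.50, 36.25, 36.25]
χ² = (36−14.50)²/14.50 + (39−36.25)²/36.25 + (12−36.25)²/36.25 = 48.3103
df = 2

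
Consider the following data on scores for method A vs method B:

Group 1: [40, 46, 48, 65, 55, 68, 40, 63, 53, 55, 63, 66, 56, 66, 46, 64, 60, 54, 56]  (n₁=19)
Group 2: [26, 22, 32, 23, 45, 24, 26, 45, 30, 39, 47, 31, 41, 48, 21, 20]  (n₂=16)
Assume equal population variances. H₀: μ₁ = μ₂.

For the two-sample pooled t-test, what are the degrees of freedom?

degrees of freedom = 33

df = n₁ + n₂ − 2 = 19 + 16 − 2 = 33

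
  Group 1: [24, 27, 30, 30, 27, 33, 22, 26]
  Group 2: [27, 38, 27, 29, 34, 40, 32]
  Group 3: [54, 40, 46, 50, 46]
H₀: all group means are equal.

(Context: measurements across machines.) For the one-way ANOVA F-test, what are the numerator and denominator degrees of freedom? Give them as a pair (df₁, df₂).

degrees of freedom = [2, 17]

k = 3 groups, N = 20 total
df = (k−1, N−k) = (3−1, 20−3) = (2, 17)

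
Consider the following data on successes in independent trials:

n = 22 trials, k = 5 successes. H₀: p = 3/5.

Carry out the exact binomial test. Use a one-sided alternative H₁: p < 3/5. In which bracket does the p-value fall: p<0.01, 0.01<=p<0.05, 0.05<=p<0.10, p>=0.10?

p-value bracket: p<0.01

Exact binomial: n=22, k=5, p₀=3/5=0.6000
P(X≤5) from Σ C(n,i)·p₀^i·(1−p₀)^(n−i)
p-value (one-sided, H₁ less) = 0.00043
→ bracket: p<0.01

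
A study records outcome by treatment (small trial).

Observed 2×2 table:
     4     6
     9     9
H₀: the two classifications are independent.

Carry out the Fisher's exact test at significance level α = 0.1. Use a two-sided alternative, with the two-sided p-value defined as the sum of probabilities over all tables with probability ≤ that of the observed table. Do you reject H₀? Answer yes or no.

Margins: r₁=10, r₂=18, c₁=13, c₂=15, n=28
p_obs = C(10,4)·C(18,9)/C(28,13); sum pmf over tables with pmf ≤ p_obs
p-value (two-sided) = 0.70549
At α=0.1: p ≥ α → fail to reject H₀

reject H₀: no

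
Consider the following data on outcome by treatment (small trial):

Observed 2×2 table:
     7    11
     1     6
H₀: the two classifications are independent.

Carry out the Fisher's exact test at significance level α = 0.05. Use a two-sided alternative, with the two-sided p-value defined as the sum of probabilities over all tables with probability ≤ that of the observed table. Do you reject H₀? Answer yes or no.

reject H₀: no

Margins: r₁=18, r₂=7, c₁=8, c₂=17, n=25
p_obs = C(18,7)·C(7,1)/C(25,8); sum pmf over tables with pmf ≤ p_obs
p-value (two-sided) = 0.36230
At α=0.05: p ≥ α → fail to reject H₀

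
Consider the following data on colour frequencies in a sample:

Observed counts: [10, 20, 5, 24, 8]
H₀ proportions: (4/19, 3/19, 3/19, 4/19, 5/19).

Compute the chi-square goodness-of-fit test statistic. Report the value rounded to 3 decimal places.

test statistic = 24.729

n = 67; E_i = n·p_i = [14.11, 10.58, 10.58, 14.11, 17.63]
χ² = (10−14.11)²/14.11 + (20−10.58)²/10.58 + (5−10.58)²/10.58 + (24−14.11)²/14.11 + (8−17.63)²/17.63 = 24.7294
df = 4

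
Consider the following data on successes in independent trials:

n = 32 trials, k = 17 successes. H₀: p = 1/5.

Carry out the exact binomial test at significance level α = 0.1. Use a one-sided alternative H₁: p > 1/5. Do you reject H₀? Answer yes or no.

reject H₀: yes

Exact binomial: n=32, k=17, p₀=1/5=0.2000
P(X≥17) from Σ C(n,i)·p₀^i·(1−p₀)^(n−i)
p-value (one-sided, H₁ greater) = 0.00003
At α=0.1: p < α → reject H₀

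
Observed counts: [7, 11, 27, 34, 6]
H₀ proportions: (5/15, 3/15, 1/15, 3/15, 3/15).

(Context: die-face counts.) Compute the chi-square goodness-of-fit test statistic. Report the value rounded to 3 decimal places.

n = 85; E_i = n·p_i = [28.33, 17.00, 5.67, 17.00, 17.00]
χ² = (7−28.33)²/28.33 + (11−17.00)²/17.00 + (27−5.67)²/5.67 + (34−17.00)²/17.00 + (6−17.00)²/17.00 = 122.6118
df = 4

test statistic = 122.612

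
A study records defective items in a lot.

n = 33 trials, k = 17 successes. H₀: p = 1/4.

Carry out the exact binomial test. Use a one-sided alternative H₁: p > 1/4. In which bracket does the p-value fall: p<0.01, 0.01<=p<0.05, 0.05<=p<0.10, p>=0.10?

Exact binomial: n=33, k=17, p₀=1/4=0.2500
P(X≥17) from Σ C(n,i)·p₀^i·(1−p₀)^(n−i)
p-value (one-sided, H₁ greater) = 0.00095
→ bracket: p<0.01

p-value bracket: p<0.01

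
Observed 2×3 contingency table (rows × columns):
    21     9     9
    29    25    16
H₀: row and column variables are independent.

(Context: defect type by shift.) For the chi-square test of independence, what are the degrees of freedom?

df = (r−1)(c−1) = (2−1)·(3−1) = 2

degrees of freedom = 2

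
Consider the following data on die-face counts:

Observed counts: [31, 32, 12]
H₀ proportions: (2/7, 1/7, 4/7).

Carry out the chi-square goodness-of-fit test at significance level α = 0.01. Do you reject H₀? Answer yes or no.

n = 75; E_i = n·p_i = [21.43, 10.71, 42.86]
χ² = (31−21.43)²/21.43 + (32−10.71)²/10.71 + (12−42.86)²/42.86 = 68.7800
df = 2
p-value (upper-tail) = 0.00000
At α=0.01: p < α → reject H₀

reject H₀: yes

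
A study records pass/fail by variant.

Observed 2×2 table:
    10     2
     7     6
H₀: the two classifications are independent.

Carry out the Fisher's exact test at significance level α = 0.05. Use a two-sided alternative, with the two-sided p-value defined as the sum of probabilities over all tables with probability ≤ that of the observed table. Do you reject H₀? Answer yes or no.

Margins: r₁=12, r₂=13, c₁=17, c₂=8, n=25
p_obs = C(12,10)·C(13,7)/C(25,17); sum pmf over tables with pmf ≤ p_obs
p-value (two-sided) = 0.20156
At α=0.05: p ≥ α → fail to reject H₀

reject H₀: no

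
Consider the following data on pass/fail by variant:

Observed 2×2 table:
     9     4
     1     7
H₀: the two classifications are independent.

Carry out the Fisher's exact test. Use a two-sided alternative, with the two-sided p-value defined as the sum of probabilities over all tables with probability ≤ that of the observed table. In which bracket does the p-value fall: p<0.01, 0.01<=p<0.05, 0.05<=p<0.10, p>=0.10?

p-value bracket: 0.01<=p<0.05

Margins: r₁=13, r₂=8, c₁=10, c₂=11, n=21
p_obs = C(13,9)·C(8,1)/C(21,10); sum pmf over tables with pmf ≤ p_obs
p-value (two-sided) = 0.02374
→ bracket: 0.01<=p<0.05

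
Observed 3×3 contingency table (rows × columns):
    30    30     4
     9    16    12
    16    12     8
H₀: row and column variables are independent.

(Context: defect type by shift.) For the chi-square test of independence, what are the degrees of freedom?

degrees of freedom = 4

df = (r−1)(c−1) = (3−1)·(3−1) = 4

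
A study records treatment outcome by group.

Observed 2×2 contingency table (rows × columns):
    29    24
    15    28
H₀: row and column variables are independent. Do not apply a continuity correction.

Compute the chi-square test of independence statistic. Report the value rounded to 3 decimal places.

test statistic = 3.761

Row totals [53, 43], col totals [44, 52], n=96
χ² = (29−24.29)²/24.29 + (24−28.71)²/28.71 + (15−19.71)²/19.71 + (28−23.29)²/23.29 = 3.7614
df = 1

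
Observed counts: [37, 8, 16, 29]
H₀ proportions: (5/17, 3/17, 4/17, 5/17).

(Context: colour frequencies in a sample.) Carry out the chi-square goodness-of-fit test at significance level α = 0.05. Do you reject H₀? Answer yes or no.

n = 90; E_i = n·p_i = [26.47, 15.88, 21.18, 26.47]
χ² = (37−26.47)²/26.47 + (8−15.88)²/15.88 + (16−21.18)²/21.18 + (29−26.47)²/26.47 = 9.6074
df = 3
p-value (upper-tail) = 0.02222
At α=0.05: p < α → reject H₀

reject H₀: yes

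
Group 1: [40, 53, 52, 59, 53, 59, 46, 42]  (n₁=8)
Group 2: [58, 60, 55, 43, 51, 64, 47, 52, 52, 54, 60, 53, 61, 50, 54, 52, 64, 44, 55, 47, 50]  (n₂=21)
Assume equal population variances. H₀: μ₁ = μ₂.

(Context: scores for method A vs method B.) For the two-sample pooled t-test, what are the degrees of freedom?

df = n₁ + n₂ − 2 = 8 + 21 − 2 = 27

degrees of freedom = 27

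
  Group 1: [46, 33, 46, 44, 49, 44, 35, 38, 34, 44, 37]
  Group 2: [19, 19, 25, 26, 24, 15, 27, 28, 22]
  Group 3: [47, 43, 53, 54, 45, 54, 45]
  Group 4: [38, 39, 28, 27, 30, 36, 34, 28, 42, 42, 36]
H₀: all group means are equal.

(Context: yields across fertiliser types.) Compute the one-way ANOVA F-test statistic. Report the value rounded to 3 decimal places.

Group means [40.91, 22.78, 48.71, 34.55], grand mean 36.211
SSB = Σnᵢ(x̄ᵢ−x̄)² = 2991.695; SSW = ΣΣ(x−x̄ᵢ)² = 914.620
MSB = 2991.695/3 = 997.2318; MSW = 914.620/34 = 26.9006
F = MSB/MSW = 37.0710
df = (3, 34)

test statistic = 37.071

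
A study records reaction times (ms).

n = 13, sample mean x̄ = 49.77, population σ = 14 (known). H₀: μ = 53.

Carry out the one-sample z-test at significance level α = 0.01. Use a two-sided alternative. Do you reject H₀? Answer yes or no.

SE = σ/√n = 14/√13 = 3.8829
z = (x̄−μ₀)/SE = (49.77−53)/3.8829 = -0.8319
p-value (two-sided) = 0.40549
At α=0.01: p ≥ α → fail to reject H₀

reject H₀: no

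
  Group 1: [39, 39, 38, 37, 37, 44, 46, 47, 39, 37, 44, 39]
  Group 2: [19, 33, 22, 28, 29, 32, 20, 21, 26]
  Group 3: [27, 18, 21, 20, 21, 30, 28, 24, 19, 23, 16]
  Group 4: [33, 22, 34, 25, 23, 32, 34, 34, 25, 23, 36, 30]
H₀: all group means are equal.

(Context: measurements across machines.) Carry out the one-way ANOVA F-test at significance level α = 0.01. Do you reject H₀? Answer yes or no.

reject H₀: yes

Group means [40.50, 25.56, 22.45, 29.25], grand mean 29.864
SSB = Σnᵢ(x̄ᵢ−x̄)² = 2132.982; SSW = ΣΣ(x−x̄ᵢ)² = 868.199
MSB = 2132.982/3 = 710.9941; MSW = 868.199/40 = 21.7050
F = MSB/MSW = 32.7572
df = (3, 40)
p-value (upper-tail) = 0.00000
At α=0.01: p < α → reject H₀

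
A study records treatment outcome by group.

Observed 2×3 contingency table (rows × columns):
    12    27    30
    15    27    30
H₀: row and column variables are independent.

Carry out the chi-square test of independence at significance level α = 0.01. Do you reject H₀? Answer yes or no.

Row totals [69, 72], col totals [27, 54, 60], n=141
χ² = (12−13.21)²/13.21 + (27−26.43)²/26.43 + (30−29.36)²/29.36 + (15−13.79)²/13.79 + (27−27.57)²/27.57 + (30−30.64)²/30.64 = 0.2696
df = 2
p-value (upper-tail) = 0.87388
At α=0.01: p ≥ α → fail to reject H₀

reject H₀: no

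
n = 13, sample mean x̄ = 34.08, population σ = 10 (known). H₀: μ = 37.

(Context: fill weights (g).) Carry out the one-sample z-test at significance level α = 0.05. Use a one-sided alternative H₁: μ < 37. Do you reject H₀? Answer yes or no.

SE = σ/√n = 10/√13 = 2.7735
z = (x̄−μ₀)/SE = (34.08−37)/2.7735 = -1.0528
p-value (one-sided, H₁ less) = 0.14621
At α=0.05: p ≥ α → fail to reject H₀

reject H₀: no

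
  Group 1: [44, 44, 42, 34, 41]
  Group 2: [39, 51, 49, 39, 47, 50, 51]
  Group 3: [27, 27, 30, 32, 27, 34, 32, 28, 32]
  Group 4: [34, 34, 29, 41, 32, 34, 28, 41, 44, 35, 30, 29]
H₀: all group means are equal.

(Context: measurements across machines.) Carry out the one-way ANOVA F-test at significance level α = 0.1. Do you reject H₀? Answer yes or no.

Group means [41.00, 46.57, 29.89, 34.25], grand mean 36.697
SSB = Σnᵢ(x̄ᵢ−x̄)² = 1264.117; SSW = ΣΣ(x−x̄ᵢ)² = 602.853
MSB = 1264.117/3 = 421.3722; MSW = 602.853/29 = 20.7880
F = MSB/MSW = 20.2699
df = (3, 29)
p-value (upper-tail) = 0.00000
At α=0.1: p < α → reject H₀

reject H₀: yes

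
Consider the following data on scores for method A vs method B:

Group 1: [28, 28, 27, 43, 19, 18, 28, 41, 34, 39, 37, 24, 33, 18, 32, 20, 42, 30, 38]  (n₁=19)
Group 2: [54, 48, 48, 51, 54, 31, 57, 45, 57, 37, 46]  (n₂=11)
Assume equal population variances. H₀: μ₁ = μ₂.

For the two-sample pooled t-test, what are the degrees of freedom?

df = n₁ + n₂ − 2 = 19 + 11 − 2 = 28

degrees of freedom = 28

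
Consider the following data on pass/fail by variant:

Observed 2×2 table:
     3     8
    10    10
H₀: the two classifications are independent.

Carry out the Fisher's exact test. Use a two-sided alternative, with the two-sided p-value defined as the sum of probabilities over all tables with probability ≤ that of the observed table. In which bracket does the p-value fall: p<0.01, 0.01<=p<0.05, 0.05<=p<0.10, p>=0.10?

p-value bracket: p>=0.10

Margins: r₁=11, r₂=20, c₁=13, c₂=18, n=31
p_obs = C(11,3)·C(20,10)/C(31,13); sum pmf over tables with pmf ≤ p_obs
p-value (two-sided) = 0.27546
→ bracket: p>=0.10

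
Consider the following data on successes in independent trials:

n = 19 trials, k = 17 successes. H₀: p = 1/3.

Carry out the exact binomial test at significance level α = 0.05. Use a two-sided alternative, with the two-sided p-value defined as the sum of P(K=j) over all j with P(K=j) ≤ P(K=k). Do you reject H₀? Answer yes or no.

Exact binomial: n=19, k=17, p₀=1/3=0.3333
P(X=j) = C(n,j)·p₀^j·(1−p₀)^(n−j); p = Σ P(X=j) over j with P(X=j) ≤ P(X=17)
p-value (two-sided) = 0.00000
At α=0.05: p < α → reject H₀

reject H₀: yes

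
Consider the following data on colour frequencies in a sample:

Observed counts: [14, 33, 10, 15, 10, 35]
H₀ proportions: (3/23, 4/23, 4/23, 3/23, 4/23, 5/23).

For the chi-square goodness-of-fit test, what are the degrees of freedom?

df = k − 1 = 6 − 1 = 5

degrees of freedom = 5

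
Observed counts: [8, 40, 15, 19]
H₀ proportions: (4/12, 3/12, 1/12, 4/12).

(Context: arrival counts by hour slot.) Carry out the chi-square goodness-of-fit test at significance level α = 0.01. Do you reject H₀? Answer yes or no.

n = 82; E_i = n·p_i = [27.33, 20.50, 6.83, 27.33]
χ² = (8−27.33)²/27.33 + (40−20.50)²/20.50 + (15−6.83)²/6.83 + (19−27.33)²/27.33 = 44.5244
df = 3
p-value (upper-tail) = 0.00000
At α=0.01: p < α → reject H₀

reject H₀: yes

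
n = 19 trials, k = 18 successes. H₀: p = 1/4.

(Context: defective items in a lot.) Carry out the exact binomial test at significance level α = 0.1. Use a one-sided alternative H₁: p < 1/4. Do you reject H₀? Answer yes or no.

Exact binomial: n=19, k=18, p₀=1/4=0.2500
P(X≤18) from Σ C(n,i)·p₀^i·(1−p₀)^(n−i)
p-value (one-sided, H₁ less) = 1.00000
At α=0.1: p ≥ α → fail to reject H₀

reject H₀: no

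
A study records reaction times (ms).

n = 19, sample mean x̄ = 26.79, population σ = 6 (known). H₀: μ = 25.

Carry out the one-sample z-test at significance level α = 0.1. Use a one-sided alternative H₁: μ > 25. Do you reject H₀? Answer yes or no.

reject H₀: yes

SE = σ/√n = 6/√19 = 1.3765
z = (x̄−μ₀)/SE = (26.79−25)/1.3765 = 1.3004
p-value (one-sided, H₁ greater) = 0.09673
At α=0.1: p < α → reject H₀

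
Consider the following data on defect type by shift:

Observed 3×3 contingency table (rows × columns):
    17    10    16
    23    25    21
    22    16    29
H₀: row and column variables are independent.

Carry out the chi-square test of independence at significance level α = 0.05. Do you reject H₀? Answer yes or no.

Row totals [43, 69, 67], col totals [62, 51, 66], n=179
χ² = (17−14.89)²/14.89 + (10−12.25)²/12.25 + (16−15.85)²/15.85 + (23−23.90)²/23.90 + (25−19.66)²/19.66 + (21−25.44)²/25.44 + (22−23.21)²/23.21 + (16−19.09)²/19.09 + (29−24.70)²/24.70 = 4.2828
df = 4
p-value (upper-tail) = 0.36908
At α=0.05: p ≥ α → fail to reject H₀

reject H₀: no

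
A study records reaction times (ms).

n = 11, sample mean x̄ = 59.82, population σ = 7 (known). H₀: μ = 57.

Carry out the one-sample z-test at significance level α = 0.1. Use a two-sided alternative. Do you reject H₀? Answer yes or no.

SE = σ/√n = 7/√11 = 2.1106
z = (x̄−μ₀)/SE = (59.82−57)/2.1106 = 1.3361
p-value (two-sided) = 0.18151
At α=0.1: p ≥ α → fail to reject H₀

reject H₀: no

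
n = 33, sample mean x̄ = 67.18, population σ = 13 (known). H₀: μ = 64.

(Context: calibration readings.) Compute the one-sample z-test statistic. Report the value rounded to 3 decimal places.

test statistic = 1.405

SE = σ/√n = 13/√33 = 2.2630
z = (x̄−μ₀)/SE = (67.18−64)/2.2630 = 1.4052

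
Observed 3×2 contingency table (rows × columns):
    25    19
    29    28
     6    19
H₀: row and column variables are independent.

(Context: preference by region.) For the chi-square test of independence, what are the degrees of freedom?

degrees of freedom = 2

df = (r−1)(c−1) = (3−1)·(2−1) = 2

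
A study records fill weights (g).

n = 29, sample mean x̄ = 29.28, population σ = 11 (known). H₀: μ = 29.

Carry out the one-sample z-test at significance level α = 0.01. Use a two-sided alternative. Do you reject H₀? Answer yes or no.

reject H₀: no

SE = σ/√n = 11/√29 = 2.0426
z = (x̄−μ₀)/SE = (29.28−29)/2.0426 = 0.1371
p-value (two-sided) = 0.89097
At α=0.01: p ≥ α → fail to reject H₀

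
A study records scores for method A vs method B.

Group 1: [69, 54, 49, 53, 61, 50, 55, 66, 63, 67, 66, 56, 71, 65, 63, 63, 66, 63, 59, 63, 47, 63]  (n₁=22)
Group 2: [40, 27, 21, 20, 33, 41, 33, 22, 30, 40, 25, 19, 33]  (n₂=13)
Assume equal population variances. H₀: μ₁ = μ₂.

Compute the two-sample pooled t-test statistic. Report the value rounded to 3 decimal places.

test statistic = 12.369

x̄₁=60.545, s₁=6.724, n₁=22
x̄₂=29.538, s₂=7.881, n₂=13
s_p² = [21·6.724² + 12·7.881²]/33 = 51.3541
SE = √(s_p²·(1/22+1/13)) = 2.5069
t = (60.545−29.538)/2.5069 = 12.3686
df = 33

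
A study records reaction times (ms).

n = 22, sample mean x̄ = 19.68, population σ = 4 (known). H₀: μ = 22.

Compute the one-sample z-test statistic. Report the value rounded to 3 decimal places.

SE = σ/√n = 4/√22 = 0.8528
z = (x̄−μ₀)/SE = (19.68−22)/0.8528 = -2.7204

test statistic = -2.720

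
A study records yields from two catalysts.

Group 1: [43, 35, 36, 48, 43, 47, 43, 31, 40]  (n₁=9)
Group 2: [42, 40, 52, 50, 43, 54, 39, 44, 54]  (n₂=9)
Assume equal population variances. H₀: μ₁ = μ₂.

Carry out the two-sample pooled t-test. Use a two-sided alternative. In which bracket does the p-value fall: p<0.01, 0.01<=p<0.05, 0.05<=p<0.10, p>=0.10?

p-value bracket: 0.05<=p<0.10

x̄₁=40.667, s₁=5.679, n₁=9
x̄₂=46.444, s₂=6.044, n₂=9
s_p² = [8·5.679² + 8·6.044²]/16 = 34.3889
SE = √(s_p²·(1/9+1/9)) = 2.7644
t = (40.667−46.444)/2.7644 = -2.0901
df = 16
p-value (two-sided) = 0.05294
→ bracket: 0.05<=p<0.10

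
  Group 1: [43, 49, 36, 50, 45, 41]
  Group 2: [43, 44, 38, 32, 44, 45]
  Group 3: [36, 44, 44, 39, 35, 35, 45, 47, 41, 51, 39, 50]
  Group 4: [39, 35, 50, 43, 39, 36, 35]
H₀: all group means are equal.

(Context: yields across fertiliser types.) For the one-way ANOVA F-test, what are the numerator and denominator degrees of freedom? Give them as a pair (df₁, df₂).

k = 4 groups, N = 31 total
df = (k−1, N−k) = (4−1, 31−4) = (3, 27)

degrees of freedom = [3, 27]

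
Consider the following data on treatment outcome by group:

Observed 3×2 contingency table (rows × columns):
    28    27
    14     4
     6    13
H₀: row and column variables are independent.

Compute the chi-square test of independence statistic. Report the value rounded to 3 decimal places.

test statistic = 7.994

Row totals [55, 18, 19], col totals [48, 44], n=92
χ² = (28−28.70)²/28.70 + (27−26.30)²/26.30 + (14−9.39)²/9.39 + (4−8.61)²/8.61 + (6−9.91)²/9.91 + (13−9.09)²/9.09 = 7.9939
df = 2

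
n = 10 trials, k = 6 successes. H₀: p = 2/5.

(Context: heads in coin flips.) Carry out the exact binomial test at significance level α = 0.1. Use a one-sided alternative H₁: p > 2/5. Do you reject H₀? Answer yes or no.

Exact binomial: n=10, k=6, p₀=2/5=0.4000
P(X≥6) from Σ C(n,i)·p₀^i·(1−p₀)^(n−i)
p-value (one-sided, H₁ greater) = 0.16624
At α=0.1: p ≥ α → fail to reject H₀

reject H₀: no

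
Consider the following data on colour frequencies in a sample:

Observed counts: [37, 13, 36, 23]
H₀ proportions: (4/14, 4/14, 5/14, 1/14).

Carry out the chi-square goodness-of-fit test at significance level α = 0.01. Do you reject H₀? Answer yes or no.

n = 109; E_i = n·p_i = [31.14, 31.14, 38.93, 7.79]
χ² = (37−31.14)²/31.14 + (13−31.14)²/31.14 + (36−38.93)²/38.93 + (23−7.79)²/7.79 = 41.6220
df = 3
p-value (upper-tail) = 0.00000
At α=0.01: p < α → reject H₀

reject H₀: yes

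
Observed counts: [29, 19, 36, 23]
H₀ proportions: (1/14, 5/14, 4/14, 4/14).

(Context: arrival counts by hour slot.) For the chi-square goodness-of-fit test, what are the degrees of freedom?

degrees of freedom = 3

df = k − 1 = 4 − 1 = 3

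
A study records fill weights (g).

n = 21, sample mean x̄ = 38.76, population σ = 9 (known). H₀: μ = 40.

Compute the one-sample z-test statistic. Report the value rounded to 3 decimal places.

SE = σ/√n = 9/√21 = 1.9640
z = (x̄−μ₀)/SE = (38.76−40)/1.9640 = -0.6314

test statistic = -0.631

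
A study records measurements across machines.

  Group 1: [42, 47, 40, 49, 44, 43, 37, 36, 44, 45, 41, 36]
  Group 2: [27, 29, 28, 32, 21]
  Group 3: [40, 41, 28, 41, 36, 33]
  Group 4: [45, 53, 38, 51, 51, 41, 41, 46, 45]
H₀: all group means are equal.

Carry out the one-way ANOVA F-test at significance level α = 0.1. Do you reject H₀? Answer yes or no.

Group means [42.00, 27.40, 36.50, 45.67], grand mean 39.719
SSB = Σnᵢ(x̄ᵢ−x̄)² = 1201.769; SSW = ΣΣ(x−x̄ᵢ)² = 610.700
MSB = 1201.769/3 = 400.5896; MSW = 610.700/28 = 21.8107
F = MSB/MSW = 18.3666
df = (3, 28)
p-value (upper-tail) = 0.00000
At α=0.1: p < α → reject H₀

reject H₀: yes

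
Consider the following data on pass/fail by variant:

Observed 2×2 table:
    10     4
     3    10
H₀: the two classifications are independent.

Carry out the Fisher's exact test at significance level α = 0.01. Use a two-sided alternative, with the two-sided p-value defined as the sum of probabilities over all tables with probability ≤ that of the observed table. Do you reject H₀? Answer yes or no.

reject H₀: no

Margins: r₁=14, r₂=13, c₁=13, c₂=14, n=27
p_obs = C(14,10)·C(13,3)/C(27,13); sum pmf over tables with pmf ≤ p_obs
p-value (two-sided) = 0.02130
At α=0.01: p ≥ α → fail to reject H₀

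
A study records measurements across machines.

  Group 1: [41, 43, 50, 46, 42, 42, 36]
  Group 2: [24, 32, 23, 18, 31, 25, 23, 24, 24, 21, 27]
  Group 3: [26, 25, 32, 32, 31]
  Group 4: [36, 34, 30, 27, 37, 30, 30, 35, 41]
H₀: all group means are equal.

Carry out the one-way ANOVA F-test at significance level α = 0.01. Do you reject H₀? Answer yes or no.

Group means [42.86, 24.73, 29.20, 33.33], grand mean 31.812
SSB = Σnᵢ(x̄ᵢ−x̄)² = 1461.036; SSW = ΣΣ(x−x̄ᵢ)² = 479.839
MSB = 1461.036/3 = 487.0120; MSW = 479.839/28 = 17.1371
F = MSB/MSW = 28.4186
df = (3, 28)
p-value (upper-tail) = 0.00000
At α=0.01: p < α → reject H₀

reject H₀: yes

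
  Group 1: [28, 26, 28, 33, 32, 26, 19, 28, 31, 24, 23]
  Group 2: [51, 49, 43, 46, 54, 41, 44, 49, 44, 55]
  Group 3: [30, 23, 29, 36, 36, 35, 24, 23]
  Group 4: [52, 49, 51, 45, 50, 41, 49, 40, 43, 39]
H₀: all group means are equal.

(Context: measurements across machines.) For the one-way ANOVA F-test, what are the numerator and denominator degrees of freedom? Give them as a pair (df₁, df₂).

k = 4 groups, N = 39 total
df = (k−1, N−k) = (4−1, 39−4) = (3, 35)

degrees of freedom = [3, 35]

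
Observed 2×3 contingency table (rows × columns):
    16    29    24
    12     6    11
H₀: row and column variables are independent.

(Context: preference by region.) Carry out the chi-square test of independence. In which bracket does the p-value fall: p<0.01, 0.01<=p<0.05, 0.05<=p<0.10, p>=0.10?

p-value bracket: 0.05<=p<0.10

Row totals [69, 29], col totals [28, 35, 35], n=98
χ² = (16−19.71)²/19.71 + (29−24.64)²/24.64 + (24−24.64)²/24.64 + (12−8.29)²/8.29 + (6−10.36)²/10.36 + (11−10.36)²/10.36 = 5.0249
df = 2
p-value (upper-tail) = 0.08107
→ bracket: 0.05<=p<0.10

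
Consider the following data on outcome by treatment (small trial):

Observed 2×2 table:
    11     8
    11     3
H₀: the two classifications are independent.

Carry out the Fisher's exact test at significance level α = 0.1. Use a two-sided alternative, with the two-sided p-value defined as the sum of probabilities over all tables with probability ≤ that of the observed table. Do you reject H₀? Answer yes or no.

Margins: r₁=19, r₂=14, c₁=22, c₂=11, n=33
p_obs = C(19,11)·C(14,11)/C(33,22); sum pmf over tables with pmf ≤ p_obs
p-value (two-sided) = 0.27830
At α=0.1: p ≥ α → fail to reject H₀

reject H₀: no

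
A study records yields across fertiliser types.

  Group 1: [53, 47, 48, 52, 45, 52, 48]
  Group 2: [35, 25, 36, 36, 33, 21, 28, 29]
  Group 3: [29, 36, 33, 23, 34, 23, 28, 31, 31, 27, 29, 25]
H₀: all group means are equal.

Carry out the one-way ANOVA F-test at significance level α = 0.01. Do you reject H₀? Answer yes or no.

reject H₀: yes

Group means [49.29, 30.38, 29.08], grand mean 34.704
SSB = Σnᵢ(x̄ᵢ−x̄)² = 2017.409; SSW = ΣΣ(x−x̄ᵢ)² = 462.220
MSB = 2017.409/2 = 1008.7047; MSW = 462.220/24 = 19.2592
F = MSB/MSW = 52.3753
df = (2, 24)
p-value (upper-tail) = 0.00000
At α=0.01: p < α → reject H₀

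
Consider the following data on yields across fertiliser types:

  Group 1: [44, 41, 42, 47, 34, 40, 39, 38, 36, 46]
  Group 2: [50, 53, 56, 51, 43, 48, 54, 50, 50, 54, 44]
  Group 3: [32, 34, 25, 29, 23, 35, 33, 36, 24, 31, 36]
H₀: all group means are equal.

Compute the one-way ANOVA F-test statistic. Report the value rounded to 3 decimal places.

Group means [40.70, 50.27, 30.73], grand mean 40.562
SSB = Σnᵢ(x̄ᵢ−x̄)² = 2101.411; SSW = ΣΣ(x−x̄ᵢ)² = 556.464
MSB = 2101.411/2 = 1050.7057; MSW = 556.464/29 = 19.1884
F = MSB/MSW = 54.7573
df = (2, 29)

test statistic = 54.757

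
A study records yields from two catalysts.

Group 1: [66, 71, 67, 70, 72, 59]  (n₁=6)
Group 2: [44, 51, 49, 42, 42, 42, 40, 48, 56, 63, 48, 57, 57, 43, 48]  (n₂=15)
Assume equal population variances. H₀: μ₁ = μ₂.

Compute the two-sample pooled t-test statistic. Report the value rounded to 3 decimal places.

test statistic = 6.082

x̄₁=67.500, s₁=4.764, n₁=6
x̄₂=48.667, s₂=6.904, n₂=15
s_p² = [5·4.764² + 14·6.904²]/19 = 41.0965
SE = √(s_p²·(1/6+1/15)) = 3.0966
t = (67.500−48.667)/3.0966 = 6.0819
df = 19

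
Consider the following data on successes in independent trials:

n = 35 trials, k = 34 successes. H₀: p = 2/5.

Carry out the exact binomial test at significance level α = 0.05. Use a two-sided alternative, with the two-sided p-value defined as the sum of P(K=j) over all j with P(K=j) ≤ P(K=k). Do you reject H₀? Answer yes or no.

reject H₀: yes

Exact binomial: n=35, k=34, p₀=2/5=0.4000
P(X=j) = C(n,j)·p₀^j·(1−p₀)^(n−j); p = Σ P(X=j) over j with P(X=j) ≤ P(X=34)
p-value (two-sided) = 0.00000
At α=0.05: p < α → reject H₀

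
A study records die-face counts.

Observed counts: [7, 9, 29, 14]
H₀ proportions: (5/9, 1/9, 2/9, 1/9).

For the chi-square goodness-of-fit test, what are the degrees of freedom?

degrees of freedom = 3

df = k − 1 = 4 − 1 = 3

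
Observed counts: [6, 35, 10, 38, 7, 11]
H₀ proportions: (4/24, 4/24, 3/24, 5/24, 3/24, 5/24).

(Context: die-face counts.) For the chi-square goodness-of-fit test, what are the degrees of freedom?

df = k − 1 = 6 − 1 = 5

degrees of freedom = 5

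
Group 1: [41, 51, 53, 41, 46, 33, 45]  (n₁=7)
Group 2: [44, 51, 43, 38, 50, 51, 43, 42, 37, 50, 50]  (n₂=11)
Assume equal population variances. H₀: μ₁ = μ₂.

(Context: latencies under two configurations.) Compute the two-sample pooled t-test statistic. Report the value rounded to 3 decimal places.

test statistic = -0.380

x̄₁=44.286, s₁=6.751, n₁=7
x̄₂=45.364, s₂=5.259, n₂=11
s_p² = [6·6.751² + 10·5.259²]/16 = 34.3734
SE = √(s_p²·(1/7+1/11)) = 2.8347
t = (44.286−45.364)/2.8347 = -0.3803
df = 16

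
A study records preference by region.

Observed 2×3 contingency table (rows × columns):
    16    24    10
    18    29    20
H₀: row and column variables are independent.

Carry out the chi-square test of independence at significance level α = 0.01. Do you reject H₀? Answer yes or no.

Row totals [50, 67], col totals [34, 53, 30], n=117
χ² = (16−14.53)²/14.53 + (24−22.65)²/22.65 + (10−12.82)²/12.82 + (18−19.47)²/19.47 + (29−30.35)²/30.35 + (20−17.18)²/17.18 = 1.4839
df = 2
p-value (upper-tail) = 0.47618
At α=0.01: p ≥ α → fail to reject H₀

reject H₀: no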